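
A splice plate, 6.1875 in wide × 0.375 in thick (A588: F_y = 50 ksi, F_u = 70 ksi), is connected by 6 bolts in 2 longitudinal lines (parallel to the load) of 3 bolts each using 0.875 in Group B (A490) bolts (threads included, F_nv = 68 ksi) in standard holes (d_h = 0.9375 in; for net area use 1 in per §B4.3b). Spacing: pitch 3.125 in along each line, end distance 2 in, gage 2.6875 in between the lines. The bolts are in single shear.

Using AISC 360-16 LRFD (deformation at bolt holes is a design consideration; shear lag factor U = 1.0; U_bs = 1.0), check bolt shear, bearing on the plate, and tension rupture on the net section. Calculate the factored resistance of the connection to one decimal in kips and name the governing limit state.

82.4 kips (net-section rupture governs)

Bolt shear: A_b = π(0.875)²/4 = 0.60132 in². φR_n = 0.75 × 68 × 0.60132 × 6 × 1 = 184.0 kips.
Bearing (0.375 in plate, F_u = 70 ksi): end bolts L_c = 2 − 0.9375/2 = 1.53125, R_n = min(1.2×1.53125×0.375×70, 2.4×0.875×0.375×70) = 48.234 kips/bolt; interior L_c = 3.125 − 0.9375 = 2.1875, R_n = 55.125 kips/bolt. φR_n = 0.75 × (2×48.234 + 4×55.125) = 237.7 kips.
Tension rupture (net): A_n = (6.1875 − 2×1)×0.375 = 1.5703 in² (U = 1.0, A_e = A_n). φR_n = 0.75 × 70 × 1.5703 = 82.4 kips.
Governing: min(184.0, 237.7, 82.4) = 82.4 kips → net-section rupture.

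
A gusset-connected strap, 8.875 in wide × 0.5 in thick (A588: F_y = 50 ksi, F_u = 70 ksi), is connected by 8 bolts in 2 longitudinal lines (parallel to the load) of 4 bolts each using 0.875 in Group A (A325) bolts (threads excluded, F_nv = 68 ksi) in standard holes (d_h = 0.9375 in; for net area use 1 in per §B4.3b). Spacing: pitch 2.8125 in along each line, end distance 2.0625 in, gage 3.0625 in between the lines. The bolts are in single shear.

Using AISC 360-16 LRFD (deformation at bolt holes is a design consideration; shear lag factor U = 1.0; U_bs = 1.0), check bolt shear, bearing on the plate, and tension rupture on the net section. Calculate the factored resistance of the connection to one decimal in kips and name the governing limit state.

Bolt shear: A_b = π(0.875)²/4 = 0.60132 in². φR_n = 0.75 × 68 × 0.60132 × 8 × 1 = 245.3 kips.
Bearing (0.5 in plate, F_u = 70 ksi): end bolts L_c = 2.0625 − 0.9375/2 = 1.59375, R_n = min(1.2×1.59375×0.5×70, 2.4×0.875×0.5×70) = 66.938 kips/bolt; interior L_c = 2.8125 − 0.9375 = 1.875, R_n = 73.5 kips/bolt. φR_n = 0.75 × (2×66.938 + 6×73.5) = 431.2 kips.
Tension rupture (net): A_n = (8.875 − 2×1)×0.5 = 3.4375 in² (U = 1.0, A_e = A_n). φR_n = 0.75 × 70 × 3.4375 = 180.5 kips.
Governing: min(245.3, 431.2, 180.5) = 180.5 kips → net-section rupture.

180.5 kips (net-section rupture governs)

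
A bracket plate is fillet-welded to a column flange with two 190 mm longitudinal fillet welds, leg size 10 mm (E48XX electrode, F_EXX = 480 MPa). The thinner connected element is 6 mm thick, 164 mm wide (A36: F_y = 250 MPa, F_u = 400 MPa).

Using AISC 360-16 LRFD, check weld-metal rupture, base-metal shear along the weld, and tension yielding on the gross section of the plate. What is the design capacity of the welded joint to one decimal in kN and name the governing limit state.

Weld metal: throat = 0.707×10 = 7.07 mm, L = 2×190 = 380 mm. φR_n = 0.75 × 0.6 × 480 × 7.07 × 380 = 580.3 kN.
Base metal shear (6 mm plate): yield φR_n = 1.0×0.6×250×6×380 = 342.0 kN; rupture φR_n = 0.75×0.6×400×6×380 = 410.4 kN; take 342.0 kN (yield).
Tension yield (gross): A_g = 164×6 = 984 mm². φR_n = 0.90 × 250 × 984 = 221.4 kN.
Governing: min(580.3, 342.0, 221.4) = 221.4 kN → gross-section yield.

221.4 kN (gross-section yield governs)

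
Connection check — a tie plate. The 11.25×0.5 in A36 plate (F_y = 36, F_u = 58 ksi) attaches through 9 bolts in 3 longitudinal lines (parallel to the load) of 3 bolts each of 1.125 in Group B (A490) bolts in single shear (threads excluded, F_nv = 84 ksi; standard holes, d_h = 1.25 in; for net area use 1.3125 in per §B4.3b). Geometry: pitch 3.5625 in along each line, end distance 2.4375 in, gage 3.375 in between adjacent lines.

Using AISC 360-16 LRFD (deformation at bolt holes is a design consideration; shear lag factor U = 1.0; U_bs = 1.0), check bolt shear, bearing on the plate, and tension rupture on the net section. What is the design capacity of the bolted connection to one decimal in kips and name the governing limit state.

Bolt shear: A_b = π(1.125)²/4 = 0.99402 in². φR_n = 0.75 × 84 × 0.99402 × 9 × 1 = 563.6 kips.
Bearing (0.5 in plate, F_u = 58 ksi): end bolts L_c = 2.4375 − 1.25/2 = 1.8125, R_n = min(1.2×1.8125×0.5×58, 2.4×1.125×0.5×58) = 63.075 kips/bolt; interior L_c = 3.5625 − 1.25 = 2.3125, R_n = 78.3 kips/bolt. φR_n = 0.75 × (3×63.075 + 6×78.3) = 494.3 kips.
Tension rupture (net): A_n = (11.25 − 3×1.3125)×0.5 = 3.6563 in² (U = 1.0, A_e = A_n). φR_n = 0.75 × 58 × 3.6563 = 159.0 kips.
Governing: min(563.6, 494.3, 159.0) = 159.0 kips → net-section rupture.

159.0 kips (net-section rupture governs)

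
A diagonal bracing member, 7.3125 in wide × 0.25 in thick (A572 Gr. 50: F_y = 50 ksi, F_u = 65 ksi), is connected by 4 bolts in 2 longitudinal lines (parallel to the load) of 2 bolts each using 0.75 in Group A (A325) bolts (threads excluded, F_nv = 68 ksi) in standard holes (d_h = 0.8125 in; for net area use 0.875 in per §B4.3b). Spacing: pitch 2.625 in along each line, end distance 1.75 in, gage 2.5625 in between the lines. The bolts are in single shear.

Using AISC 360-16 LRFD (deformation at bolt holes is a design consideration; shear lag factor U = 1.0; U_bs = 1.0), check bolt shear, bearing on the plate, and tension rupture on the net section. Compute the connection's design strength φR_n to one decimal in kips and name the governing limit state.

Bolt shear: A_b = π(0.75)²/4 = 0.44179 in². φR_n = 0.75 × 68 × 0.44179 × 4 × 1 = 90.1 kips.
Bearing (0.25 in plate, F_u = 65 ksi): end bolts L_c = 1.75 − 0.8125/2 = 1.34375, R_n = min(1.2×1.34375×0.25×65, 2.4×0.75×0.25×65) = 26.203 kips/bolt; interior L_c = 2.625 − 0.8125 = 1.8125, R_n = 29.25 kips/bolt. φR_n = 0.75 × (2×26.203 + 2×29.25) = 83.2 kips.
Tension rupture (net): A_n = (7.3125 − 2×0.875)×0.25 = 1.3906 in² (U = 1.0, A_e = A_n). φR_n = 0.75 × 65 × 1.3906 = 67.8 kips.
Governing: min(90.1, 83.2, 67.8) = 67.8 kips → net-section rupture.

67.8 kips (net-section rupture governs)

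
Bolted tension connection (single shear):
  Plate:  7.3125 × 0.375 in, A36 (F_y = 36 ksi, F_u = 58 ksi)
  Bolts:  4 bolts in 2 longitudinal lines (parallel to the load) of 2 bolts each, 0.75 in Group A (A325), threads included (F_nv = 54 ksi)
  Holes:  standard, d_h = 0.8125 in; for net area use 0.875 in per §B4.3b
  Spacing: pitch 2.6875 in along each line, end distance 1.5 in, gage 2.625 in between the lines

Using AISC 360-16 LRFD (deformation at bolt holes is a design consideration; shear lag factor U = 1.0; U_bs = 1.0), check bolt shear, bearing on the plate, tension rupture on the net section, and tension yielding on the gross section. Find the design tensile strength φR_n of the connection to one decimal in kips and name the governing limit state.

Bolt shear: A_b = π(0.75)²/4 = 0.44179 in². φR_n = 0.75 × 54 × 0.44179 × 4 × 1 = 71.6 kips.
Bearing (0.375 in plate, F_u = 58 ksi): end bolts L_c = 1.5 − 0.8125/2 = 1.09375, R_n = min(1.2×1.09375×0.375×58, 2.4×0.75×0.375×58) = 28.547 kips/bolt; interior L_c = 2.6875 − 0.8125 = 1.875, R_n = 39.15 kips/bolt. φR_n = 0.75 × (2×28.547 + 2×39.15) = 101.5 kips.
Tension rupture (net): A_n = (7.3125 − 2×0.875)×0.375 = 2.0859 in² (U = 1.0, A_e = A_n). φR_n = 0.75 × 58 × 2.0859 = 90.7 kips.
Tension yield (gross): A_g = 7.3125×0.375 = 2.7422 in². φR_n = 0.90 × 36 × 2.7422 = 88.8 kips.
Governing: min(71.6, 101.5, 90.7, 88.8) = 71.6 kips → bolt shear.

71.6 kips (bolt shear governs)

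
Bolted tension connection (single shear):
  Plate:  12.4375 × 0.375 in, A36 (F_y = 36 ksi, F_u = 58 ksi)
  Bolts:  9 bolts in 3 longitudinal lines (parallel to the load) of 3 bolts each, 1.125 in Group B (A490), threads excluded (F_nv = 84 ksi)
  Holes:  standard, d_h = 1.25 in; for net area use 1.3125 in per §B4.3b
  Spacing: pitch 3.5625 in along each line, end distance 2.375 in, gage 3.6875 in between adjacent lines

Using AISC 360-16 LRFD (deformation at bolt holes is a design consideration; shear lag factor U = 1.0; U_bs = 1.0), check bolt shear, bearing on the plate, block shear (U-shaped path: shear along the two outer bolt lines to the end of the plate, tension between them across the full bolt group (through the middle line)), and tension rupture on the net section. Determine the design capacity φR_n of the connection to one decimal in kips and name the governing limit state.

138.7 kips (net-section rupture governs)

Bolt shear: A_b = π(1.125)²/4 = 0.99402 in². φR_n = 0.75 × 84 × 0.99402 × 9 × 1 = 563.6 kips.
Bearing (0.375 in plate, F_u = 58 ksi): end bolts L_c = 2.375 − 1.25/2 = 1.75, R_n = min(1.2×1.75×0.375×58, 2.4×1.125×0.375×58) = 45.675 kips/bolt; interior L_c = 3.5625 − 1.25 = 2.3125, R_n = 58.725 kips/bolt. φR_n = 0.75 × (3×45.675 + 6×58.725) = 367.0 kips.
Block shear: shear path 2×[2.375+2×3.5625] = 2×9.5 in, A_gv = 7.125, A_nv = 2×(9.5 − 2.5×1.3125)×0.375 = 4.6641 in²; tension across gage: (7.375 − 2×1.3125)×0.375 = 1.7813 in². R_n = min(0.6×58×4.6641, 0.6×36×7.125) + 1.0×58×1.7813 = min(162.31, 153.9) + 103.32 = 257.22 kips. φR_n = 0.75 × 257.22 = 192.9 kips.
Tension rupture (net): A_n = (12.4375 − 3×1.3125)×0.375 = 3.1875 in² (U = 1.0, A_e = A_n). φR_n = 0.75 × 58 × 3.1875 = 138.7 kips.
Governing: min(563.6, 367.0, 192.9, 138.7) = 138.7 kips → net-section rupture.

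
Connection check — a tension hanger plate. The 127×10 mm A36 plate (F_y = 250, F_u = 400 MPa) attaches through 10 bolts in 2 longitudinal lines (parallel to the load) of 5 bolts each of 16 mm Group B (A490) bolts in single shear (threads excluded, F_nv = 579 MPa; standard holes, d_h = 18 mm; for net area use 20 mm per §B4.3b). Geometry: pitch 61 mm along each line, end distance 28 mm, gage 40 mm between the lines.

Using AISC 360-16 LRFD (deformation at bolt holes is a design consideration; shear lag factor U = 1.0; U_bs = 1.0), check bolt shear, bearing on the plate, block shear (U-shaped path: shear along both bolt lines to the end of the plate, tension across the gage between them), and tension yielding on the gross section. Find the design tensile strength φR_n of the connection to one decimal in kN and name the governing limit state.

285.8 kN (gross-section yield governs)

Bolt shear: A_b = π(16)²/4 = 201.06 mm². φR_n = 0.75 × 579 × 201.06 × 10 × 1 = 873.1 kN.
Bearing (10 mm plate, F_u = 400 MPa): end bolts L_c = 28 − 18/2 = 19, R_n = min(1.2×19×10×400, 2.4×16×10×400) = 91.2 kN/bolt; interior L_c = 61 − 18 = 43, R_n = 153.6 kN/bolt. φR_n = 0.75 × (2×91.2 + 8×153.6) = 1058.4 kN.
Block shear: shear path 2×[28+4×61] = 2×272 mm, A_gv = 5440, A_nv = 2×(272 − 4.5×20)×10 = 3640 mm²; tension across gage: (40 − 1×20)×10 = 200 mm². R_n = min(0.6×400×3640, 0.6×250×5440) + 1.0×400×200 = min(873.6, 816) + 80 = 896 kN. φR_n = 0.75 × 896 = 672.0 kN.
Tension yield (gross): A_g = 127×10 = 1270 mm². φR_n = 0.90 × 250 × 1270 = 285.8 kN.
Governing: min(873.1, 1058.4, 672.0, 285.8) = 285.8 kN → gross-section yield.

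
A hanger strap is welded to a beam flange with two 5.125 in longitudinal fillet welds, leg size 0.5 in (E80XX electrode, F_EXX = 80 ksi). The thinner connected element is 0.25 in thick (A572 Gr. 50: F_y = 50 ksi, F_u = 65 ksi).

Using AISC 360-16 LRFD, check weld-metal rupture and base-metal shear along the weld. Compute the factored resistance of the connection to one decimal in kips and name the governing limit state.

Weld metal: throat = 0.707×0.5 = 0.3535 in, L = 2×5.125 = 10.25 in. φR_n = 0.75 × 0.6 × 80 × 0.3535 × 10.25 = 130.4 kips.
Base metal shear (0.25 in plate): yield φR_n = 1.0×0.6×50×0.25×10.25 = 76.9 kips; rupture φR_n = 0.75×0.6×65×0.25×10.25 = 75.0 kips; take 75.0 kips (rupture).
Governing: min(130.4, 75.0) = 75.0 kips → base-metal shear.

75.0 kips (base-metal shear governs)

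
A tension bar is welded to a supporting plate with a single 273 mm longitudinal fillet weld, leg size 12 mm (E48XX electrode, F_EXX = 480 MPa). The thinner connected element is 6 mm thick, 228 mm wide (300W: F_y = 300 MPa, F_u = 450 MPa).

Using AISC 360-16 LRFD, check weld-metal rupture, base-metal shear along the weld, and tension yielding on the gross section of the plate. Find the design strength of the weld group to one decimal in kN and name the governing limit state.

Weld metal: throat = 0.707×12 = 8.484 mm, L = 273 mm. φR_n = 0.75 × 0.6 × 480 × 8.484 × 273 = 500.3 kN.
Base metal shear (6 mm plate): yield φR_n = 1.0×0.6×300×6×273 = 294.8 kN; rupture φR_n = 0.75×0.6×450×6×273 = 331.7 kN; take 294.8 kN (yield).
Tension yield (gross): A_g = 228×6 = 1368 mm². φR_n = 0.90 × 300 × 1368 = 369.4 kN.
Governing: min(500.3, 294.8, 369.4) = 294.8 kN → base-metal shear.

294.8 kN (base-metal shear governs)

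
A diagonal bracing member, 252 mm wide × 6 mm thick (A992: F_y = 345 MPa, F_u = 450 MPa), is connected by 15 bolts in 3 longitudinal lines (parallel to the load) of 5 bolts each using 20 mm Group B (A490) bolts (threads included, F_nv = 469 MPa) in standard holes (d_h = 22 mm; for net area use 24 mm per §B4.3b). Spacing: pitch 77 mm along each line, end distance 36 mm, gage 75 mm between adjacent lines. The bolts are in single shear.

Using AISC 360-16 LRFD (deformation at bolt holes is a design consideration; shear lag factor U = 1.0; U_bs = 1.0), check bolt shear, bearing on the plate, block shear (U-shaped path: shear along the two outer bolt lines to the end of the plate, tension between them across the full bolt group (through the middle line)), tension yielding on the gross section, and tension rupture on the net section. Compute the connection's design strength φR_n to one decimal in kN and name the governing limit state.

364.5 kN (net-section rupture governs)

Bolt shear: A_b = π(20)²/4 = 314.16 mm². φR_n = 0.75 × 469 × 314.16 × 15 × 1 = 1657.6 kN.
Bearing (6 mm plate, F_u = 450 MPa): end bolts L_c = 36 − 22/2 = 25, R_n = min(1.2×25×6×450, 2.4×20×6×450) = 81 kN/bolt; interior L_c = 77 − 22 = 55, R_n = 129.6 kN/bolt. φR_n = 0.75 × (3×81 + 12×129.6) = 1348.7 kN.
Block shear: shear path 2×[36+4×77] = 2×344 mm, A_gv = 4128, A_nv = 2×(344 − 4.5×24)×6 = 2832 mm²; tension across gage: (150 − 2×24)×6 = 612 mm². R_n = min(0.6×450×2832, 0.6×345×4128) + 1.0×450×612 = min(764.64, 854.5) + 275.4 = 1040 kN. φR_n = 0.75 × 1040 = 780.0 kN.
Tension yield (gross): A_g = 252×6 = 1512 mm². φR_n = 0.90 × 345 × 1512 = 469.5 kN.
Tension rupture (net): A_n = (252 − 3×24)×6 = 1080 mm² (U = 1.0, A_e = A_n). φR_n = 0.75 × 450 × 1080 = 364.5 kN.
Governing: min(1657.6, 1348.7, 780.0, 469.5, 364.5) = 364.5 kN → net-section rupture.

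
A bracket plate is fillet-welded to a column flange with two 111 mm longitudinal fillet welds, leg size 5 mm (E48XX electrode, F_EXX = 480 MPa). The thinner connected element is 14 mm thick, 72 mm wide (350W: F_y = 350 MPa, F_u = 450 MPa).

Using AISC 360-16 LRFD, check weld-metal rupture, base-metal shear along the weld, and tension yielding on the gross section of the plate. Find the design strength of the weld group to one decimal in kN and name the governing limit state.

169.5 kN (weld metal governs)

Weld metal: throat = 0.707×5 = 3.535 mm, L = 2×111 = 222 mm. φR_n = 0.75 × 0.6 × 480 × 3.535 × 222 = 169.5 kN.
Base metal shear (14 mm plate): yield φR_n = 1.0×0.6×350×14×222 = 652.7 kN; rupture φR_n = 0.75×0.6×450×14×222 = 629.4 kN; take 629.4 kN (rupture).
Tension yield (gross): A_g = 72×14 = 1008 mm². φR_n = 0.90 × 350 × 1008 = 317.5 kN.
Governing: min(169.5, 629.4, 317.5) = 169.5 kN → weld metal.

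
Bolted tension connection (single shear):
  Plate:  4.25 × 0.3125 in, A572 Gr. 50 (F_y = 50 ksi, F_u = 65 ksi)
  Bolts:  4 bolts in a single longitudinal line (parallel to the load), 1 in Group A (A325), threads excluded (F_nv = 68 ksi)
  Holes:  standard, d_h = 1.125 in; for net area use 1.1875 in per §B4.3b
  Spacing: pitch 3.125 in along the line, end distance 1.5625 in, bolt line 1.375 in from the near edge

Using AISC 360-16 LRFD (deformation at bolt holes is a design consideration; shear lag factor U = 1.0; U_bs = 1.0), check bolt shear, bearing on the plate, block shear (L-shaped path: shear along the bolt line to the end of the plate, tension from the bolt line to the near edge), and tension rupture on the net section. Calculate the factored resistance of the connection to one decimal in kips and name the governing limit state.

Bolt shear: A_b = π(1)²/4 = 0.7854 in². φR_n = 0.75 × 68 × 0.7854 × 4 × 1 = 160.2 kips.
Bearing (0.3125 in plate, F_u = 65 ksi): end bolts L_c = 1.5625 − 1.125/2 = 1, R_n = min(1.2×1×0.3125×65, 2.4×1×0.3125×65) = 24.375 kips/bolt; interior L_c = 3.125 − 1.125 = 2, R_n = 48.75 kips/bolt. φR_n = 0.75 × (1×24.375 + 3×48.75) = 128.0 kips.
Block shear: shear path 1×[1.5625+3×3.125] = 1×10.9375 in, A_gv = 3.418, A_nv = 1×(10.9375 − 3.5×1.1875)×0.3125 = 2.1191 in²; tension to near edge: (1.375 − 0.5×1.1875)×0.3125 = 0.24414 in². R_n = min(0.6×65×2.1191, 0.6×50×3.418) + 1.0×65×0.24414 = min(82.645, 102.54) + 15.869 = 98.514 kips. φR_n = 0.75 × 98.514 = 73.9 kips.
Tension rupture (net): A_n = (4.25 − 1×1.1875)×0.3125 = 0.95703 in² (U = 1.0, A_e = A_n). φR_n = 0.75 × 65 × 0.95703 = 46.7 kips.
Governing: min(160.2, 128.0, 73.9, 46.7) = 46.7 kips → net-section rupture.

46.7 kips (net-section rupture governs)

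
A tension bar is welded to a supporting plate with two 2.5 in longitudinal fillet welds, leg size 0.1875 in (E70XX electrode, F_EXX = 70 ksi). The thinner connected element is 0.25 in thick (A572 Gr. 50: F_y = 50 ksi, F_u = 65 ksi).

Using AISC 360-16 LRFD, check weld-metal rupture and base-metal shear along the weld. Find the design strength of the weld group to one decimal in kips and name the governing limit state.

Weld metal: throat = 0.707×0.1875 = 0.13256 in, L = 2×2.5 = 5 in. φR_n = 0.75 × 0.6 × 70 × 0.13256 × 5 = 20.9 kips.
Base metal shear (0.25 in plate): yield φR_n = 1.0×0.6×50×0.25×5 = 37.5 kips; rupture φR_n = 0.75×0.6×65×0.25×5 = 36.6 kips; take 36.6 kips (rupture).
Governing: min(20.9, 36.6) = 20.9 kips → weld metal.

20.9 kips (weld metal governs)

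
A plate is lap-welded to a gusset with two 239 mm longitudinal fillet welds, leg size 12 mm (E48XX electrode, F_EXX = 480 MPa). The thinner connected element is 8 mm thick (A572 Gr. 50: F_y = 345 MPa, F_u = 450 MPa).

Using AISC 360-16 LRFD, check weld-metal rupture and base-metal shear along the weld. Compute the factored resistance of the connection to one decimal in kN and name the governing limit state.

Weld metal: throat = 0.707×12 = 8.484 mm, L = 2×239 = 478 mm. φR_n = 0.75 × 0.6 × 480 × 8.484 × 478 = 876.0 kN.
Base metal shear (8 mm plate): yield φR_n = 1.0×0.6×345×8×478 = 791.6 kN; rupture φR_n = 0.75×0.6×450×8×478 = 774.4 kN; take 774.4 kN (rupture).
Governing: min(876.0, 774.4) = 774.4 kN → base-metal shear.

774.4 kN (base-metal shear governs)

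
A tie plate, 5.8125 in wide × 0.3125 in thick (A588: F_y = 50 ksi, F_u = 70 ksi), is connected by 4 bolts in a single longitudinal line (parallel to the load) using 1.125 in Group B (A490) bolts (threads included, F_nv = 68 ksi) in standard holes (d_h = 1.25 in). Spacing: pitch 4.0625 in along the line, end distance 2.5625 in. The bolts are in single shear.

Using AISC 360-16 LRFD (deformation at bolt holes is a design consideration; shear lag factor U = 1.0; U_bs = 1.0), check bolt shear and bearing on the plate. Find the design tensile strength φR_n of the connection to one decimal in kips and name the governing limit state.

171.0 kips (bearing governs)

Bolt shear: A_b = π(1.125)²/4 = 0.99402 in². φR_n = 0.75 × 68 × 0.99402 × 4 × 1 = 202.8 kips.
Bearing (0.3125 in plate, F_u = 70 ksi): end bolts L_c = 2.5625 − 1.25/2 = 1.9375, R_n = min(1.2×1.9375×0.3125×70, 2.4×1.125×0.3125×70) = 50.859 kips/bolt; interior L_c = 4.0625 − 1.25 = 2.8125, R_n = 59.063 kips/bolt. φR_n = 0.75 × (1×50.859 + 3×59.063) = 171.0 kips.
Governing: min(202.8, 171.0) = 171.0 kips → bearing.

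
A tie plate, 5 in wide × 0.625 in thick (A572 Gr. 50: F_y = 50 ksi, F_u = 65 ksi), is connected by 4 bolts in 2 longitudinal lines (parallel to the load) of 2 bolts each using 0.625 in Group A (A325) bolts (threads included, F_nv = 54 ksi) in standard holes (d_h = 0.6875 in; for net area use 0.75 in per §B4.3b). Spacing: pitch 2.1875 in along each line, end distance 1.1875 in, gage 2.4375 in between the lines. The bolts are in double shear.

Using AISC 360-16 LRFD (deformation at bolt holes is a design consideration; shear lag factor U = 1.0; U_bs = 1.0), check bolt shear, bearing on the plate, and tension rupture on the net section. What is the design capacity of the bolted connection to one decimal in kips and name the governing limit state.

99.4 kips (bolt shear governs)

Bolt shear: A_b = π(0.625)²/4 = 0.3068 in². φR_n = 0.75 × 54 × 0.3068 × 4 × 2 = 99.4 kips.
Bearing (0.625 in plate, F_u = 65 ksi): end bolts L_c = 1.1875 − 0.6875/2 = 0.84375, R_n = min(1.2×0.84375×0.625×65, 2.4×0.625×0.625×65) = 41.133 kips/bolt; interior L_c = 2.1875 − 0.6875 = 1.5, R_n = 60.938 kips/bolt. φR_n = 0.75 × (2×41.133 + 2×60.938) = 153.1 kips.
Tension rupture (net): A_n = (5 − 2×0.75)×0.625 = 2.1875 in² (U = 1.0, A_e = A_n). φR_n = 0.75 × 65 × 2.1875 = 106.6 kips.
Governing: min(99.4, 153.1, 106.6) = 99.4 kips → bolt shear.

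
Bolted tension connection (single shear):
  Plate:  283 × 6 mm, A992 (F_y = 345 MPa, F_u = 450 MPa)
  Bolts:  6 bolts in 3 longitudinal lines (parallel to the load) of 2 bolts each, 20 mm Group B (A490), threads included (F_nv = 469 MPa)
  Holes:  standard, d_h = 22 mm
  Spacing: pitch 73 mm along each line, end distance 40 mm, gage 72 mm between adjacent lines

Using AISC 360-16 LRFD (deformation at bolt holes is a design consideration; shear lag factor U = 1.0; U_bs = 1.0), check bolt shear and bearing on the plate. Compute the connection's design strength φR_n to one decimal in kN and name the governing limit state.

503.0 kN (bearing governs)

Bolt shear: A_b = π(20)²/4 = 314.16 mm². φR_n = 0.75 × 469 × 314.16 × 6 × 1 = 663.0 kN.
Bearing (6 mm plate, F_u = 450 MPa): end bolts L_c = 40 − 22/2 = 29, R_n = min(1.2×29×6×450, 2.4×20×6×450) = 93.96 kN/bolt; interior L_c = 73 − 22 = 51, R_n = 129.6 kN/bolt. φR_n = 0.75 × (3×93.96 + 3×129.6) = 503.0 kN.
Governing: min(663.0, 503.0) = 503.0 kN → bearing.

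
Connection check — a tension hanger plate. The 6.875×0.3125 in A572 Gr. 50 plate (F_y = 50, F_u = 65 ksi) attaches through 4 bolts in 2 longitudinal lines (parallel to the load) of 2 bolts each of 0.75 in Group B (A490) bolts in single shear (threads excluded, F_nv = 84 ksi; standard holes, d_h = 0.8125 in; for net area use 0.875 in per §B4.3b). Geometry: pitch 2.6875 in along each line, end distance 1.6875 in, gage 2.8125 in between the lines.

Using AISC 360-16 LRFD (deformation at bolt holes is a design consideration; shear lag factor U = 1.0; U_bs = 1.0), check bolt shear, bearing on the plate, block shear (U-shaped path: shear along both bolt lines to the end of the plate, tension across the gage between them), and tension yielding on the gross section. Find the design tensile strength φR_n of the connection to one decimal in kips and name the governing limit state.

Bolt shear: A_b = π(0.75)²/4 = 0.44179 in². φR_n = 0.75 × 84 × 0.44179 × 4 × 1 = 111.3 kips.
Bearing (0.3125 in plate, F_u = 65 ksi): end bolts L_c = 1.6875 − 0.8125/2 = 1.28125, R_n = min(1.2×1.28125×0.3125×65, 2.4×0.75×0.3125×65) = 31.23 kips/bolt; interior L_c = 2.6875 − 0.8125 = 1.875, R_n = 36.563 kips/bolt. φR_n = 0.75 × (2×31.23 + 2×36.563) = 101.7 kips.
Block shear: shear path 2×[1.6875+1×2.6875] = 2×4.375 in, A_gv = 2.7344, A_nv = 2×(4.375 − 1.5×0.875)×0.3125 = 1.9141 in²; tension across gage: (2.8125 − 1×0.875)×0.3125 = 0.60547 in². R_n = min(0.6×65×1.9141, 0.6×50×2.7344) + 1.0×65×0.60547 = min(74.65, 82.032) + 39.356 = 114.01 kips. φR_n = 0.75 × 114.01 = 85.5 kips.
Tension yield (gross): A_g = 6.875×0.3125 = 2.1484 in². φR_n = 0.90 × 50 × 2.1484 = 96.7 kips.
Governing: min(111.3, 101.7, 85.5, 96.7) = 85.5 kips → block shear.

85.5 kips (block shear governs)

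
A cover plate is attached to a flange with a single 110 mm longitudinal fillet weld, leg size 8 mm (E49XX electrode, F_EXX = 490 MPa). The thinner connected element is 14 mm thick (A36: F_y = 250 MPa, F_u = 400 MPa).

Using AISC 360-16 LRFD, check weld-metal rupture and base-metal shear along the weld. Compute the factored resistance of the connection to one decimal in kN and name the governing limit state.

137.2 kN (weld metal governs)

Weld metal: throat = 0.707×8 = 5.656 mm, L = 110 mm. φR_n = 0.75 × 0.6 × 490 × 5.656 × 110 = 137.2 kN.
Base metal shear (14 mm plate): yield φR_n = 1.0×0.6×250×14×110 = 231.0 kN; rupture φR_n = 0.75×0.6×400×14×110 = 277.2 kN; take 231.0 kN (yield).
Governing: min(137.2, 231.0) = 137.2 kN → weld metal.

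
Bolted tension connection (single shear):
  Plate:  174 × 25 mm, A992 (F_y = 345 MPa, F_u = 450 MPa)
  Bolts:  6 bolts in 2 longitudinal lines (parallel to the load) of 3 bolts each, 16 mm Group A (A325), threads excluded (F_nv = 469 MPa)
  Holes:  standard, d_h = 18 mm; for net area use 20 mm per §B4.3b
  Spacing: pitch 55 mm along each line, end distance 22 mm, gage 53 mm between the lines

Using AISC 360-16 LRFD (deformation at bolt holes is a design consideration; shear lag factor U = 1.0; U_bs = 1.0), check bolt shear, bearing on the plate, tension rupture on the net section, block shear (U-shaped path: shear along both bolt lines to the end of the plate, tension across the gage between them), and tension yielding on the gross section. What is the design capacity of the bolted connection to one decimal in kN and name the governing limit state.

424.3 kN (bolt shear governs)

Bolt shear: A_b = π(16)²/4 = 201.06 mm². φR_n = 0.75 × 469 × 201.06 × 6 × 1 = 424.3 kN.
Bearing (25 mm plate, F_u = 450 MPa): end bolts L_c = 22 − 18/2 = 13, R_n = min(1.2×13×25×450, 2.4×16×25×450) = 175.5 kN/bolt; interior L_c = 55 − 18 = 37, R_n = 432 kN/bolt. φR_n = 0.75 × (2×175.5 + 4×432) = 1559.3 kN.
Tension rupture (net): A_n = (174 − 2×20)×25 = 3350 mm² (U = 1.0, A_e = A_n). φR_n = 0.75 × 450 × 3350 = 1130.6 kN.
Block shear: shear path 2×[22+2×55] = 2×132 mm, A_gv = 6600, A_nv = 2×(132 − 2.5×20)×25 = 4100 mm²; tension across gage: (53 − 1×20)×25 = 825 mm². R_n = min(0.6×450×4100, 0.6×345×6600) + 1.0×450×825 = min(1107, 1366.2) + 371.25 = 1478.3 kN. φR_n = 0.75 × 1478.3 = 1108.7 kN.
Tension yield (gross): A_g = 174×25 = 4350 mm². φR_n = 0.90 × 345 × 4350 = 1350.7 kN.
Governing: min(424.3, 1559.3, 1130.6, 1108.7, 1350.7) = 424.3 kN → bolt shear.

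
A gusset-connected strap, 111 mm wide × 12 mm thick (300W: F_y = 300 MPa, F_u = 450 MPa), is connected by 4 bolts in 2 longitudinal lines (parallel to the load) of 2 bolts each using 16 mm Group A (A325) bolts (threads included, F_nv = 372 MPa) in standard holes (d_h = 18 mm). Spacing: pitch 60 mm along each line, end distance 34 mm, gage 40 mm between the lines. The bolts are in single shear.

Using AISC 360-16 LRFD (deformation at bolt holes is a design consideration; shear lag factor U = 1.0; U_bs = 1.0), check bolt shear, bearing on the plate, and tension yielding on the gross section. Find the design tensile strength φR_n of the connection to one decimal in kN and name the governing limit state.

Bolt shear: A_b = π(16)²/4 = 201.06 mm². φR_n = 0.75 × 372 × 201.06 × 4 × 1 = 224.4 kN.
Bearing (12 mm plate, F_u = 450 MPa): end bolts L_c = 34 − 18/2 = 25, R_n = min(1.2×25×12×450, 2.4×16×12×450) = 162 kN/bolt; interior L_c = 60 − 18 = 42, R_n = 207.36 kN/bolt. φR_n = 0.75 × (2×162 + 2×207.36) = 554.0 kN.
Tension yield (gross): A_g = 111×12 = 1332 mm². φR_n = 0.90 × 300 × 1332 = 359.6 kN.
Governing: min(224.4, 554.0, 359.6) = 224.4 kN → bolt shear.

224.4 kN (bolt shear governs)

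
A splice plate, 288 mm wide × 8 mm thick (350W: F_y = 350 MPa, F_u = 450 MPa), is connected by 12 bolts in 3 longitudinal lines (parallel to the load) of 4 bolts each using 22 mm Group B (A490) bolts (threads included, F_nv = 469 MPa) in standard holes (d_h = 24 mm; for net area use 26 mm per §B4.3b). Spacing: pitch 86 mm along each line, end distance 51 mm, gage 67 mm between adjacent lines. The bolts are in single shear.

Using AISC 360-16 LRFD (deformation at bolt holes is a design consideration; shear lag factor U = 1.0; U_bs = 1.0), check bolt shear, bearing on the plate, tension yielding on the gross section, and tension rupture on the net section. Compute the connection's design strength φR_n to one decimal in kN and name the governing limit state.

Bolt shear: A_b = π(22)²/4 = 380.13 mm². φR_n = 0.75 × 469 × 380.13 × 12 × 1 = 1604.5 kN.
Bearing (8 mm plate, F_u = 450 MPa): end bolts L_c = 51 − 24/2 = 39, R_n = min(1.2×39×8×450, 2.4×22×8×450) = 168.48 kN/bolt; interior L_c = 86 − 24 = 62, R_n = 190.08 kN/bolt. φR_n = 0.75 × (3×168.48 + 9×190.08) = 1662.1 kN.
Tension yield (gross): A_g = 288×8 = 2304 mm². φR_n = 0.90 × 350 × 2304 = 725.8 kN.
Tension rupture (net): A_n = (288 − 3×26)×8 = 1680 mm² (U = 1.0, A_e = A_n). φR_n = 0.75 × 450 × 1680 = 567.0 kN.
Governing: min(1604.5, 1662.1, 725.8, 567.0) = 567.0 kN → net-section rupture.

567.0 kN (net-section rupture governs)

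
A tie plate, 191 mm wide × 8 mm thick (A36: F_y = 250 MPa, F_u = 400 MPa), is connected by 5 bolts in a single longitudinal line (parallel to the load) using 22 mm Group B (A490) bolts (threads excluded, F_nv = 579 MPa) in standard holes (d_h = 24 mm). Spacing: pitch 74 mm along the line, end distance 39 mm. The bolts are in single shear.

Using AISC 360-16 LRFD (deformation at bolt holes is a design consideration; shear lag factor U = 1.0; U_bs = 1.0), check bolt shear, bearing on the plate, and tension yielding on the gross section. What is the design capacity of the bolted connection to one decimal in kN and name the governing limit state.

343.8 kN (gross-section yield governs)

Bolt shear: A_b = π(22)²/4 = 380.13 mm². φR_n = 0.75 × 579 × 380.13 × 5 × 1 = 825.4 kN.
Bearing (8 mm plate, F_u = 400 MPa): end bolts L_c = 39 − 24/2 = 27, R_n = min(1.2×27×8×400, 2.4×22×8×400) = 103.68 kN/bolt; interior L_c = 74 − 24 = 50, R_n = 168.96 kN/bolt. φR_n = 0.75 × (1×103.68 + 4×168.96) = 584.6 kN.
Tension yield (gross): A_g = 191×8 = 1528 mm². φR_n = 0.90 × 250 × 1528 = 343.8 kN.
Governing: min(825.4, 584.6, 343.8) = 343.8 kN → gross-section yield.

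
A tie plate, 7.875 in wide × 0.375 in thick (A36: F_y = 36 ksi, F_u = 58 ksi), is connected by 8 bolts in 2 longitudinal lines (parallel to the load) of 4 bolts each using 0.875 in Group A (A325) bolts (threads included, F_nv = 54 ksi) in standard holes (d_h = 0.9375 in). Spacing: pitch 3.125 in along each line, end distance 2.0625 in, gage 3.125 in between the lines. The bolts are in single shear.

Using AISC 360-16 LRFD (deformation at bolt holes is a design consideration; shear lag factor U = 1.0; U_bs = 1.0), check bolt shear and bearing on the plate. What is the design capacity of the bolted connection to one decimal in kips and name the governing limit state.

Bolt shear: A_b = π(0.875)²/4 = 0.60132 in². φR_n = 0.75 × 54 × 0.60132 × 8 × 1 = 194.8 kips.
Bearing (0.375 in plate, F_u = 58 ksi): end bolts L_c = 2.0625 − 0.9375/2 = 1.59375, R_n = min(1.2×1.59375×0.375×58, 2.4×0.875×0.375×58) = 41.597 kips/bolt; interior L_c = 3.125 − 0.9375 = 2.1875, R_n = 45.675 kips/bolt. φR_n = 0.75 × (2×41.597 + 6×45.675) = 267.9 kips.
Governing: min(194.8, 267.9) = 194.8 kips → bolt shear.

194.8 kips (bolt shear governs)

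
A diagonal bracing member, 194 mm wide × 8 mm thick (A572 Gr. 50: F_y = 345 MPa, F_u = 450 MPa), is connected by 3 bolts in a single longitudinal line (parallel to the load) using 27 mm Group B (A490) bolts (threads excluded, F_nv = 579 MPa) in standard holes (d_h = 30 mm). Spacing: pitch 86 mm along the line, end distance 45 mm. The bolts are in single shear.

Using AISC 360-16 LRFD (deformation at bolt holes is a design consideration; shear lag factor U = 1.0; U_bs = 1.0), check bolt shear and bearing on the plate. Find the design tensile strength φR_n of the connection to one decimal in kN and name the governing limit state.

Bolt shear: A_b = π(27)²/4 = 572.56 mm². φR_n = 0.75 × 579 × 572.56 × 3 × 1 = 745.9 kN.
Bearing (8 mm plate, F_u = 450 MPa): end bolts L_c = 45 − 30/2 = 30, R_n = min(1.2×30×8×450, 2.4×27×8×450) = 129.6 kN/bolt; interior L_c = 86 − 30 = 56, R_n = 233.28 kN/bolt. φR_n = 0.75 × (1×129.6 + 2×233.28) = 447.1 kN.
Governing: min(745.9, 447.1) = 447.1 kN → bearing.

447.1 kN (bearing governs)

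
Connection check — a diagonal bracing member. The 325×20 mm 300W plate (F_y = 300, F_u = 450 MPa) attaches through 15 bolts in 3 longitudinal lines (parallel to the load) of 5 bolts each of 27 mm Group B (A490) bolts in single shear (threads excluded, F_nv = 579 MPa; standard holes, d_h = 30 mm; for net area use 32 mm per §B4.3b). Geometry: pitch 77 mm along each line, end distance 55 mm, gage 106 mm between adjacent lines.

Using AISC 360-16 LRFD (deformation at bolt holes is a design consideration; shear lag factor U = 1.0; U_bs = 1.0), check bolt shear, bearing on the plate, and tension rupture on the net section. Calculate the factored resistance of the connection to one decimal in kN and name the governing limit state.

1545.8 kN (net-section rupture governs)

Bolt shear: A_b = π(27)²/4 = 572.56 mm². φR_n = 0.75 × 579 × 572.56 × 15 × 1 = 3729.5 kN.
Bearing (20 mm plate, F_u = 450 MPa): end bolts L_c = 55 − 30/2 = 40, R_n = min(1.2×40×20×450, 2.4×27×20×450) = 432 kN/bolt; interior L_c = 77 − 30 = 47, R_n = 507.6 kN/bolt. φR_n = 0.75 × (3×432 + 12×507.6) = 5540.4 kN.
Tension rupture (net): A_n = (325 − 3×32)×20 = 4580 mm² (U = 1.0, A_e = A_n). φR_n = 0.75 × 450 × 4580 = 1545.8 kN.
Governing: min(3729.5, 5540.4, 1545.8) = 1545.8 kN → net-section rupture.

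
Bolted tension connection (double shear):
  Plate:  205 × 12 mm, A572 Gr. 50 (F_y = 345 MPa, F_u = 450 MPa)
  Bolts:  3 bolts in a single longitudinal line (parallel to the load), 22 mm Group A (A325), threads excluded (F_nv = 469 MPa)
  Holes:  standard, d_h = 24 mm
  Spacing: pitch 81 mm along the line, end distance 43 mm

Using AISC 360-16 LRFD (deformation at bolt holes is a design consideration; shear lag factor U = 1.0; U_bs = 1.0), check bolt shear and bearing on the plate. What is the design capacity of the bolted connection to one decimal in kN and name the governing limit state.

Bolt shear: A_b = π(22)²/4 = 380.13 mm². φR_n = 0.75 × 469 × 380.13 × 3 × 2 = 802.3 kN.
Bearing (12 mm plate, F_u = 450 MPa): end bolts L_c = 43 − 24/2 = 31, R_n = min(1.2×31×12×450, 2.4×22×12×450) = 200.88 kN/bolt; interior L_c = 81 − 24 = 57, R_n = 285.12 kN/bolt. φR_n = 0.75 × (1×200.88 + 2×285.12) = 578.3 kN.
Governing: min(802.3, 578.3) = 578.3 kN → bearing.

578.3 kN (bearing governs)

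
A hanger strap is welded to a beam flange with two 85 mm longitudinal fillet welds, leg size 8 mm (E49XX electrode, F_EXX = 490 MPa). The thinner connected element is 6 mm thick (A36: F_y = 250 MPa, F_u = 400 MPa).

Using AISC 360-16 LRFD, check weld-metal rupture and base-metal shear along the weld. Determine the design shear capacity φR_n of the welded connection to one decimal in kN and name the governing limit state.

153.0 kN (base-metal shear governs)

Weld metal: throat = 0.707×8 = 5.656 mm, L = 2×85 = 170 mm. φR_n = 0.75 × 0.6 × 490 × 5.656 × 170 = 212.0 kN.
Base metal shear (6 mm plate): yield φR_n = 1.0×0.6×250×6×170 = 153.0 kN; rupture φR_n = 0.75×0.6×400×6×170 = 183.6 kN; take 153.0 kN (yield).
Governing: min(212.0, 153.0) = 153.0 kN → base-metal shear.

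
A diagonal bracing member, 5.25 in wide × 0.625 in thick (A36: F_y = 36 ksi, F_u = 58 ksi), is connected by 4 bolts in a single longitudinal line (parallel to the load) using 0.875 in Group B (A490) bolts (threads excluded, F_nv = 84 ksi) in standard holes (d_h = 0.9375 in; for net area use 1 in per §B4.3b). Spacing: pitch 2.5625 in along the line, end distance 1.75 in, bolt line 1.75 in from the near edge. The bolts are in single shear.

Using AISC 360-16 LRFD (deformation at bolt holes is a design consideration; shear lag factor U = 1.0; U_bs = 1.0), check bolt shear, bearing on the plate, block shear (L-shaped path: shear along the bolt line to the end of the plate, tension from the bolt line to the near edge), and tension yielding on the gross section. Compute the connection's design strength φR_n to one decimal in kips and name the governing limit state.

106.3 kips (gross-section yield governs)

Bolt shear: A_b = π(0.875)²/4 = 0.60132 in². φR_n = 0.75 × 84 × 0.60132 × 4 × 1 = 151.5 kips.
Bearing (0.625 in plate, F_u = 58 ksi): end bolts L_c = 1.75 − 0.9375/2 = 1.28125, R_n = min(1.2×1.28125×0.625×58, 2.4×0.875×0.625×58) = 55.734 kips/bolt; interior L_c = 2.5625 − 0.9375 = 1.625, R_n = 70.688 kips/bolt. φR_n = 0.75 × (1×55.734 + 3×70.688) = 200.8 kips.
Block shear: shear path 1×[1.75+3×2.5625] = 1×9.4375 in, A_gv = 5.8984, A_nv = 1×(9.4375 − 3.5×1)×0.625 = 3.7109 in²; tension to near edge: (1.75 − 0.5×1)×0.625 = 0.78125 in². R_n = min(0.6×58×3.7109, 0.6×36×5.8984) + 1.0×58×0.78125 = min(129.14, 127.41) + 45.313 = 172.72 kips. φR_n = 0.75 × 172.72 = 129.5 kips.
Tension yield (gross): A_g = 5.25×0.625 = 3.2813 in². φR_n = 0.90 × 36 × 3.2813 = 106.3 kips.
Governing: min(151.5, 200.8, 129.5, 106.3) = 106.3 kips → gross-section yield.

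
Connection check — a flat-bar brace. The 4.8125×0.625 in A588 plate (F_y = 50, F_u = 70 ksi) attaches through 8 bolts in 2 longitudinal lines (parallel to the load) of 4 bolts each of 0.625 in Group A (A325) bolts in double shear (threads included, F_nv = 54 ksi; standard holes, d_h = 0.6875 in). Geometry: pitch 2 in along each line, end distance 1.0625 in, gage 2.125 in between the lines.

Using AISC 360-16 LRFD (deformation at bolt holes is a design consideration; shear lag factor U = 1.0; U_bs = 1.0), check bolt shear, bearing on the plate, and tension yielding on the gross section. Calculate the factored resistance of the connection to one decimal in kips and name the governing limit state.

Bolt shear: A_b = π(0.625)²/4 = 0.3068 in². φR_n = 0.75 × 54 × 0.3068 × 8 × 2 = 198.8 kips.
Bearing (0.625 in plate, F_u = 70 ksi): end bolts L_c = 1.0625 − 0.6875/2 = 0.71875, R_n = min(1.2×0.71875×0.625×70, 2.4×0.625×0.625×70) = 37.734 kips/bolt; interior L_c = 2 − 0.6875 = 1.3125, R_n = 65.625 kips/bolt. φR_n = 0.75 × (2×37.734 + 6×65.625) = 351.9 kips.
Tension yield (gross): A_g = 4.8125×0.625 = 3.0078 in². φR_n = 0.90 × 50 × 3.0078 = 135.4 kips.
Governing: min(198.8, 351.9, 135.4) = 135.4 kips → gross-section yield.

135.4 kips (gross-section yield governs)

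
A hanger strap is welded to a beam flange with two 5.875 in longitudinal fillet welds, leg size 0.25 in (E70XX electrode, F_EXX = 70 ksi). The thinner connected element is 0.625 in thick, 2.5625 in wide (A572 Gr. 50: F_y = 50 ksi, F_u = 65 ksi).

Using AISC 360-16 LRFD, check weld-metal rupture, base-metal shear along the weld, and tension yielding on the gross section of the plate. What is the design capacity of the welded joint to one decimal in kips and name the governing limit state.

65.4 kips (weld metal governs)

Weld metal: throat = 0.707×0.25 = 0.17675 in, L = 2×5.875 = 11.75 in. φR_n = 0.75 × 0.6 × 70 × 0.17675 × 11.75 = 65.4 kips.
Base metal shear (0.625 in plate): yield φR_n = 1.0×0.6×50×0.625×11.75 = 220.3 kips; rupture φR_n = 0.75×0.6×65×0.625×11.75 = 214.8 kips; take 214.8 kips (rupture).
Tension yield (gross): A_g = 2.5625×0.625 = 1.6016 in². φR_n = 0.90 × 50 × 1.6016 = 72.1 kips.
Governing: min(65.4, 214.8, 72.1) = 65.4 kips → weld metal.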